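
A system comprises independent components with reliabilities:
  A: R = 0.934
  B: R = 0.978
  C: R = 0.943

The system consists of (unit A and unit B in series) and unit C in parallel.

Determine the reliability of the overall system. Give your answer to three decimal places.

0.995

Series (A and B): 0.93400 × 0.97800 = 0.91345
Parallel ([0.91345] and C): 1 − (1 − 0.91345)(1 − 0.94300) = 0.995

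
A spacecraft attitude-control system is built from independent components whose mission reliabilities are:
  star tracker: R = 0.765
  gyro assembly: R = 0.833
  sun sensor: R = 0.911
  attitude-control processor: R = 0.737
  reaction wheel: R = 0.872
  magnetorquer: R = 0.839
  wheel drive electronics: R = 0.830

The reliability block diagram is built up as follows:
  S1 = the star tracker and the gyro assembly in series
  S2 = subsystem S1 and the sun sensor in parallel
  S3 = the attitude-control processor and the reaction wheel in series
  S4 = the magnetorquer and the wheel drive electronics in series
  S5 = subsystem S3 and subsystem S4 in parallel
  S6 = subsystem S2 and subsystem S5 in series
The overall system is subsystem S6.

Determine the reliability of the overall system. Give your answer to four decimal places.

Series (star tracker and gyro assembly): 0.765000 × 0.833000 = 0.637245
Parallel ([0.637245] and sun sensor): 1 − (1 − 0.637245)(1 − 0.911000) = 0.967715
Series (attitude-control processor and reaction wheel): 0.737000 × 0.872000 = 0.642664
Series (magnetorquer and wheel drive electronics): 0.839000 × 0.830000 = 0.696370
Parallel ([0.642664] and [0.696370]): 1 − (1 − 0.642664)(1 − 0.696370) = 0.891502
Series ([0.967715] and [0.891502]): 0.967715 × 0.891502 = 0.8627

0.8627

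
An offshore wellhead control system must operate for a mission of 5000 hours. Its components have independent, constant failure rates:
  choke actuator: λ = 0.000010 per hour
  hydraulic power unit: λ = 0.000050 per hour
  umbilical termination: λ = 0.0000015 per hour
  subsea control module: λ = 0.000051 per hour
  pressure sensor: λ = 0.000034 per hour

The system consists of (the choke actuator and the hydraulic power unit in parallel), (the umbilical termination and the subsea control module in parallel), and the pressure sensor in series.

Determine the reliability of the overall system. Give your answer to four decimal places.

0.8332

R(choke actuator) = exp(−0.000010 × 5000) = 0.951229
R(hydraulic power unit) = exp(−0.000050 × 5000) = 0.778801
R(umbilical termination) = exp(−0.0000015 × 5000) = 0.992528
R(subsea control module) = exp(−0.000051 × 5000) = 0.774916
R(pressure sensor) = exp(−0.000034 × 5000) = 0.843665
Parallel (choke actuator and hydraulic power unit): 1 − (1 − 0.951229)(1 − 0.778801) = 0.989212
Parallel (umbilical termination and subsea control module): 1 − (1 − 0.992528)(1 − 0.774916) = 0.998318
Series ([0.989212], [0.998318], and pressure sensor): 0.989212 × 0.998318 × 0.843665 = 0.8332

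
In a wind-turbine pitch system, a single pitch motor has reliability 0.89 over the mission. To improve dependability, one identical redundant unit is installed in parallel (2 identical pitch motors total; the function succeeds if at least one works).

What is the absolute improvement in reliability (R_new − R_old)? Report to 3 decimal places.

0.098

R_before = 0.89
R_after = 1 − (1 − 0.89)^2 = 0.988
ΔR = 0.988 − 0.89 = 0.098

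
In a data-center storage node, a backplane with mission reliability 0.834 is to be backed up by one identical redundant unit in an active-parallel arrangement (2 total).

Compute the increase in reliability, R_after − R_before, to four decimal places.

0.1384

R_before = 0.834
R_after = 1 − (1 − 0.834)^2 = 0.9724
ΔR = 0.9724 − 0.834 = 0.1384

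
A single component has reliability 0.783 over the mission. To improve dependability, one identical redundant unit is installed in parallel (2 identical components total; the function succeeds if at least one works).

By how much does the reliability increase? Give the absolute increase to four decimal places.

0.1699

R_before = 0.783
R_after = 1 − (1 − 0.783)^2 = 0.9529
ΔR = 0.9529 − 0.783 = 0.1699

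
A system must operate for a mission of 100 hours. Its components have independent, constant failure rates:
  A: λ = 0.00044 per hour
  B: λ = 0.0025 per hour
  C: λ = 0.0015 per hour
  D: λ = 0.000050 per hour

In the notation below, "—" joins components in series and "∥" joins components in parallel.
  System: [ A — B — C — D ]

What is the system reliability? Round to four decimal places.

0.6383

R(A) = exp(−0.00044 × 100) = 0.956954
R(B) = exp(−0.0025 × 100) = 0.778801
R(C) = exp(−0.0015 × 100) = 0.860708
R(D) = exp(−0.000050 × 100) = 0.995012
Series (A, B, C, and D): 0.956954 × 0.778801 × 0.860708 × 0.995012 = 0.6383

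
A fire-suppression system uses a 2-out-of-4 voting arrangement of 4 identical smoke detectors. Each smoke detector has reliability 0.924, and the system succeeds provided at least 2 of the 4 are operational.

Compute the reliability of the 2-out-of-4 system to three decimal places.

0.998

R = Σ_{i=2}^{4} C(4,i) p^i (1−p)^{4−i} with p = 0.924
C(4,2)·0.924^2·0.076^2 = 0.02959
C(4,3)·0.924^3·0.076^1 = 0.23982
C(4,4)·0.924^4·0.076^0 = 0.72893
Sum = 0.998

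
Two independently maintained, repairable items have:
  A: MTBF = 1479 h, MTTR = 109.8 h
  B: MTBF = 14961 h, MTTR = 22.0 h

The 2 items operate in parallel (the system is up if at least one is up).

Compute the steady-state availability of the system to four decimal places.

0.9999

A(A) = MTBF/(MTBF+MTTR) = 1479/(1479+109.8) = 0.930891
A(B) = MTBF/(MTBF+MTTR) = 14961/(14961+22.0) = 0.998532
Parallel availability: 1 − (1 − 0.930891)(1 − 0.998532) = 0.9999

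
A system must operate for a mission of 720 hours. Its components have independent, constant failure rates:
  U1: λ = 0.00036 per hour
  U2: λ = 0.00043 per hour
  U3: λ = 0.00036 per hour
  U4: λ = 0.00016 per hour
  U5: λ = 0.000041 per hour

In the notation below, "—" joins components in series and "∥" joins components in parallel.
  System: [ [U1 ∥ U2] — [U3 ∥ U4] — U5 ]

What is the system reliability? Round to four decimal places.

0.8892

R(U1) = exp(−0.00036 × 720) = 0.771669
R(U2) = exp(−0.00043 × 720) = 0.733740
R(U3) = exp(−0.00036 × 720) = 0.771669
R(U4) = exp(−0.00016 × 720) = 0.891188
R(U5) = exp(−0.000041 × 720) = 0.970911
Parallel (U1 and U2): 1 − (1 − 0.771669)(1 − 0.733740) = 0.939205
Parallel (U3 and U4): 1 − (1 − 0.771669)(1 − 0.891188) = 0.975155
Series ([0.939205], [0.975155], and U5): 0.939205 × 0.975155 × 0.970911 = 0.8892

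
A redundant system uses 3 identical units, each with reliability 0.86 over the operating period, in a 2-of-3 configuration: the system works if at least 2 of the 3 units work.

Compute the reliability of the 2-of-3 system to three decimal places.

0.947

R = Σ_{i=2}^{3} C(3,i) p^i (1−p)^{3−i} with p = 0.86
C(3,2)·0.86^2·0.14^1 = 0.31063
C(3,3)·0.86^3·0.14^0 = 0.63606
Sum = 0.947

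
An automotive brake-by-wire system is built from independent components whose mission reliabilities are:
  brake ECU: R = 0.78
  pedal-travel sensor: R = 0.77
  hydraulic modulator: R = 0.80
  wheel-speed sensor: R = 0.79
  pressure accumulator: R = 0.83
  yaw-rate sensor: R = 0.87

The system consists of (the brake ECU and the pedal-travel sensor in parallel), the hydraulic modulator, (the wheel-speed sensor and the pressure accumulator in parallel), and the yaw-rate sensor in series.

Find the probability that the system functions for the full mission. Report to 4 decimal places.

Parallel (brake ECU and pedal-travel sensor): 1 − (1 − 0.780000)(1 − 0.770000) = 0.949400
Parallel (wheel-speed sensor and pressure accumulator): 1 − (1 − 0.790000)(1 − 0.830000) = 0.964300
Series ([0.949400], hydraulic modulator, [0.964300], and yaw-rate sensor): 0.949400 × 0.800000 × 0.964300 × 0.870000 = 0.6372

0.6372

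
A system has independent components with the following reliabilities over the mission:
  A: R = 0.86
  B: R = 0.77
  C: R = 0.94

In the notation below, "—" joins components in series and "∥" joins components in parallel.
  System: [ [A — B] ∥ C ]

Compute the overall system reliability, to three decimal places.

0.980

Series (A and B): 0.86000 × 0.77000 = 0.66220
Parallel ([0.66220] and C): 1 − (1 − 0.66220)(1 − 0.94000) = 0.980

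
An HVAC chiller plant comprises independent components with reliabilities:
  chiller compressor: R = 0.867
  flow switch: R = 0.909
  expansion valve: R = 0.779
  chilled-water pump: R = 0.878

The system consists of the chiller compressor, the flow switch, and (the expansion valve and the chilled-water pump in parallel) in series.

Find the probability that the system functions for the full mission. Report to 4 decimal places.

0.7669

Parallel (expansion valve and chilled-water pump): 1 − (1 − 0.779000)(1 − 0.878000) = 0.973038
Series (chiller compressor, flow switch, and [0.973038]): 0.867000 × 0.909000 × 0.973038 = 0.7669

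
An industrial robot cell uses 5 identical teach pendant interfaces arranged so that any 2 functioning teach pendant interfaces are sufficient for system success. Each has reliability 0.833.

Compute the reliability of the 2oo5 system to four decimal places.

0.9966

R = Σ_{i=2}^{5} C(5,i) p^i (1−p)^{5−i} with p = 0.833
C(5,2)·0.833^2·0.167^3 = 0.032318
C(5,3)·0.833^3·0.167^2 = 0.161201
C(5,4)·0.833^4·0.167^1 = 0.402037
C(5,5)·0.833^5·0.167^0 = 0.401074
Sum = 0.9966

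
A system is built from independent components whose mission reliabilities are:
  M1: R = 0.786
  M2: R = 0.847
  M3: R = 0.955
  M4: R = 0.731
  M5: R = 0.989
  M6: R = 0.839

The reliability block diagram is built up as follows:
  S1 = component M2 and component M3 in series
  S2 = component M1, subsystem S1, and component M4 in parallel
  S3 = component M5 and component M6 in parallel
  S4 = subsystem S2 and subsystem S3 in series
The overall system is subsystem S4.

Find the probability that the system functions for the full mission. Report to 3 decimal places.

Series (M2 and M3): 0.84700 × 0.95500 = 0.80889
Parallel (M1, [0.80889], and M4): 1 − (1 − 0.78600)(1 − 0.80889)(1 − 0.73100) = 0.98900
Parallel (M5 and M6): 1 − (1 − 0.98900)(1 − 0.83900) = 0.99823
Series ([0.98900] and [0.99823]): 0.98900 × 0.99823 = 0.987

0.987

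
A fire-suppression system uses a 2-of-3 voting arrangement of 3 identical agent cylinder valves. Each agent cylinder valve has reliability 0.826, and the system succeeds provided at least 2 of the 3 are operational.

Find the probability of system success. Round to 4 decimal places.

0.9197

R = Σ_{i=2}^{3} C(3,i) p^i (1−p)^{3−i} with p = 0.826
C(3,2)·0.826^2·0.174^1 = 0.356148
C(3,3)·0.826^3·0.174^0 = 0.563560
Sum = 0.9197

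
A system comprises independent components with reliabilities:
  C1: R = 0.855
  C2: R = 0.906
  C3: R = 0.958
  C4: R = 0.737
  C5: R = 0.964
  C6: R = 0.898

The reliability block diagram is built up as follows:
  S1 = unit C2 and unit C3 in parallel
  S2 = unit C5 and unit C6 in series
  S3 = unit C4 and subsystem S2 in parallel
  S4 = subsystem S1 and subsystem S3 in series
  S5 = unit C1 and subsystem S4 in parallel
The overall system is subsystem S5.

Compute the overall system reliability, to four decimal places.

Parallel (C2 and C3): 1 − (1 − 0.906000)(1 − 0.958000) = 0.996052
Series (C5 and C6): 0.964000 × 0.898000 = 0.865672
Parallel (C4 and [0.865672]): 1 − (1 − 0.737000)(1 − 0.865672) = 0.964672
Series ([0.996052] and [0.964672]): 0.996052 × 0.964672 = 0.960863
Parallel (C1 and [0.960863]): 1 − (1 − 0.855000)(1 − 0.960863) = 0.9943

0.9943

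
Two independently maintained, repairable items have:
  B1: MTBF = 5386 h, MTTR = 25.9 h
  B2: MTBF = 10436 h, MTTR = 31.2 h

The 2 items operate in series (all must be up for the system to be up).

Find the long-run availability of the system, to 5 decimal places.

A(B1) = MTBF/(MTBF+MTTR) = 5386/(5386+25.9) = 0.995214
A(B2) = MTBF/(MTBF+MTTR) = 10436/(10436+31.2) = 0.997019
Series availability: 0.995214 × 0.997019 = 0.99225

0.99225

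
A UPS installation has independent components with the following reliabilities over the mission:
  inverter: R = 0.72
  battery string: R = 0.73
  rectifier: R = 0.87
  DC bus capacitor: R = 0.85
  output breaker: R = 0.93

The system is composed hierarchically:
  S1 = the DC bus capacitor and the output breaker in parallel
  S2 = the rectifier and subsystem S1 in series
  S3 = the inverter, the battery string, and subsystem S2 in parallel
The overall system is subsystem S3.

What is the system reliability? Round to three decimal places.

Parallel (DC bus capacitor and output breaker): 1 − (1 − 0.85000)(1 − 0.93000) = 0.98950
Series (rectifier and [0.98950]): 0.87000 × 0.98950 = 0.86087
Parallel (inverter, battery string, and [0.86087]): 1 − (1 − 0.72000)(1 − 0.73000)(1 − 0.86087) = 0.989

0.989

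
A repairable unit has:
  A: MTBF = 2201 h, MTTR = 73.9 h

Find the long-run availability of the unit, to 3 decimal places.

0.968

A(A) = MTBF/(MTBF+MTTR) = 2201/(2201+73.9) = 0.968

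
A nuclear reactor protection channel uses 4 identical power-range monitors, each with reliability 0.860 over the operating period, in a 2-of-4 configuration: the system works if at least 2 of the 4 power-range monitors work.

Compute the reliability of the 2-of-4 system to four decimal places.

0.9902

R = Σ_{i=2}^{4} C(4,i) p^i (1−p)^{4−i} with p = 0.860
C(4,2)·0.860^2·0.140^2 = 0.086977
C(4,3)·0.860^3·0.140^1 = 0.356191
C(4,4)·0.860^4·0.140^0 = 0.547008
Sum = 0.9902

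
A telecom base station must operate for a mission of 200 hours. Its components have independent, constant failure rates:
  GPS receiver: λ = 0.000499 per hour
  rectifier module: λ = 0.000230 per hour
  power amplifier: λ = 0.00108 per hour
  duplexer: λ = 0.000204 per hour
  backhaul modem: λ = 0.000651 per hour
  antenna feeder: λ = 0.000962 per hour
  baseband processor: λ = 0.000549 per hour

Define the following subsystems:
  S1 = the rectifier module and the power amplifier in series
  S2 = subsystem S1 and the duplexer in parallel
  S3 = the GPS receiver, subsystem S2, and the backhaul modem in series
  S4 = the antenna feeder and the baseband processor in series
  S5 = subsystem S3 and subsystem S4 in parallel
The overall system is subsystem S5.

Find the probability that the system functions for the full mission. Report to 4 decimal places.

0.9445

R(GPS receiver) = exp(−0.000499 × 200) = 0.905018
R(rectifier module) = exp(−0.000230 × 200) = 0.955042
R(power amplifier) = exp(−0.00108 × 200) = 0.805735
R(duplexer) = exp(−0.000204 × 200) = 0.960021
R(backhaul modem) = exp(−0.000651 × 200) = 0.877920
R(antenna feeder) = exp(−0.000962 × 200) = 0.824977
R(baseband processor) = exp(−0.000549 × 200) = 0.896013
Series (rectifier module and power amplifier): 0.955042 × 0.805735 = 0.769511
Parallel ([0.769511] and duplexer): 1 − (1 − 0.769511)(1 − 0.960021) = 0.990785
Series (GPS receiver, [0.990785], and backhaul modem): 0.905018 × 0.990785 × 0.877920 = 0.787212
Series (antenna feeder and baseband processor): 0.824977 × 0.896013 = 0.739190
Parallel ([0.787212] and [0.739190]): 1 − (1 − 0.787212)(1 − 0.739190) = 0.9445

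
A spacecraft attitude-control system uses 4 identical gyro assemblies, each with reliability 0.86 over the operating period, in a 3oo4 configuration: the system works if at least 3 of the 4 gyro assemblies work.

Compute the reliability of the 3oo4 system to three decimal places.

R = Σ_{i=3}^{4} C(4,i) p^i (1−p)^{4−i} with p = 0.86
C(4,3)·0.86^3·0.14^1 = 0.35619
C(4,4)·0.86^4·0.14^0 = 0.54701
Sum = 0.903

0.903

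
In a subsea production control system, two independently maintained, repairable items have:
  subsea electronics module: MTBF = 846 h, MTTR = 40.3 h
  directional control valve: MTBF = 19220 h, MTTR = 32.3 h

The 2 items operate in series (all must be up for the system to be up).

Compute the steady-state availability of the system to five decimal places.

0.95293

A(subsea electronics module) = MTBF/(MTBF+MTTR) = 846/(846+40.3) = 0.954530
A(directional control valve) = MTBF/(MTBF+MTTR) = 19220/(19220+32.3) = 0.998322
Series availability: 0.954530 × 0.998322 = 0.95293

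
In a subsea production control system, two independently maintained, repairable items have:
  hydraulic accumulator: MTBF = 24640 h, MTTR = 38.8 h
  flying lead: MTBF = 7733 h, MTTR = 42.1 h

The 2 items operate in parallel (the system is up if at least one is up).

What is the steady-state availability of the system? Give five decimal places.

A(hydraulic accumulator) = MTBF/(MTBF+MTTR) = 24640/(24640+38.8) = 0.998428
A(flying lead) = MTBF/(MTBF+MTTR) = 7733/(7733+42.1) = 0.994585
Parallel availability: 1 − (1 − 0.998428)(1 − 0.994585) = 0.99999

0.99999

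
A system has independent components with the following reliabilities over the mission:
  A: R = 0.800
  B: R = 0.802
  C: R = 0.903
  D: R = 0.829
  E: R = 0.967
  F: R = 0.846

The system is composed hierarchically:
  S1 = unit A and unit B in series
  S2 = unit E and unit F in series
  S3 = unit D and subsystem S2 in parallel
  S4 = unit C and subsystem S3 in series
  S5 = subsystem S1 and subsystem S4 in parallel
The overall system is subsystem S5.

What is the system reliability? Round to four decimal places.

Series (A and B): 0.800000 × 0.802000 = 0.641600
Series (E and F): 0.967000 × 0.846000 = 0.818082
Parallel (D and [0.818082]): 1 − (1 − 0.829000)(1 − 0.818082) = 0.968892
Series (C and [0.968892]): 0.903000 × 0.968892 = 0.874909
Parallel ([0.641600] and [0.874909]): 1 − (1 − 0.641600)(1 − 0.874909) = 0.9552

0.9552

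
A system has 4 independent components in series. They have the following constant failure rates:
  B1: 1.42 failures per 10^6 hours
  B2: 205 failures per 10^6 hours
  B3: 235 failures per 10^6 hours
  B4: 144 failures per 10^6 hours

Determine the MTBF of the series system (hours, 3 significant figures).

1710

Series of exponential components: λ_sys = Σ λ_i
λ_sys = 0.00000142 + 0.000205 + 0.000235 + 0.000144 = 5.8542e-04 /h
MTBF = 1 / λ_sys = 1710 h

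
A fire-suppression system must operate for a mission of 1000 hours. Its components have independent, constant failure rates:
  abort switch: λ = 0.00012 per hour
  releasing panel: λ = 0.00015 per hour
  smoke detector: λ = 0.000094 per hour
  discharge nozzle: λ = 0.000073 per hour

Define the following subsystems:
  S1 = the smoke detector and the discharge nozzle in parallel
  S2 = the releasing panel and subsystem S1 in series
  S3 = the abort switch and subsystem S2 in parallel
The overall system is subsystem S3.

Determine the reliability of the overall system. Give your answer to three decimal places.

0.984

R(abort switch) = exp(−0.00012 × 1000) = 0.88692
R(releasing panel) = exp(−0.00015 × 1000) = 0.86071
R(smoke detector) = exp(−0.000094 × 1000) = 0.91028
R(discharge nozzle) = exp(−0.000073 × 1000) = 0.92960
Parallel (smoke detector and discharge nozzle): 1 − (1 − 0.91028)(1 − 0.92960) = 0.99368
Series (releasing panel and [0.99368]): 0.86071 × 0.99368 = 0.85527
Parallel (abort switch and [0.85527]): 1 − (1 − 0.88692)(1 − 0.85527) = 0.984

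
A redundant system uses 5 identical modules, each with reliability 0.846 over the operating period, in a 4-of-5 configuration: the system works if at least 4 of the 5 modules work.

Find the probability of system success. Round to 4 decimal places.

0.8278

R = Σ_{i=4}^{5} C(5,i) p^i (1−p)^{5−i} with p = 0.846
C(5,4)·0.846^4·0.154^1 = 0.394432
C(5,5)·0.846^5·0.154^0 = 0.433363
Sum = 0.8278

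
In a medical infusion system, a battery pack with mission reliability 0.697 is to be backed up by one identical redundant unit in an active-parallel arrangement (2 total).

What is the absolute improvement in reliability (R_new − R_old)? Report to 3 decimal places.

0.211

R_before = 0.697
R_after = 1 − (1 − 0.697)^2 = 0.908
ΔR = 0.908 − 0.697 = 0.211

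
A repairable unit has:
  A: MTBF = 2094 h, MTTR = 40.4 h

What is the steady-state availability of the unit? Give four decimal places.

A(A) = MTBF/(MTBF+MTTR) = 2094/(2094+40.4) = 0.9811

0.9811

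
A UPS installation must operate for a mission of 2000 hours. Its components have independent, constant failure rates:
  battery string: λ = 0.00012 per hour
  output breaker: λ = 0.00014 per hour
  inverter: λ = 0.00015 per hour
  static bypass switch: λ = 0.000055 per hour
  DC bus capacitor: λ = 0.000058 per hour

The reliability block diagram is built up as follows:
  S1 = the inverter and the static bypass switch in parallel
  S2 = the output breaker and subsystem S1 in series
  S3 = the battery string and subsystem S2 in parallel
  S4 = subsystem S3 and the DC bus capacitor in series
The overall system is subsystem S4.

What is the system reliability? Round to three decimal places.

R(battery string) = exp(−0.00012 × 2000) = 0.78663
R(output breaker) = exp(−0.00014 × 2000) = 0.75578
R(inverter) = exp(−0.00015 × 2000) = 0.74082
R(static bypass switch) = exp(−0.000055 × 2000) = 0.89583
R(DC bus capacitor) = exp(−0.000058 × 2000) = 0.89048
Parallel (inverter and static bypass switch): 1 − (1 − 0.74082)(1 − 0.89583) = 0.97300
Series (output breaker and [0.97300]): 0.75578 × 0.97300 = 0.73537
Parallel (battery string and [0.73537]): 1 − (1 − 0.78663)(1 − 0.73537) = 0.94354
Series ([0.94354] and DC bus capacitor): 0.94354 × 0.89048 = 0.840

0.840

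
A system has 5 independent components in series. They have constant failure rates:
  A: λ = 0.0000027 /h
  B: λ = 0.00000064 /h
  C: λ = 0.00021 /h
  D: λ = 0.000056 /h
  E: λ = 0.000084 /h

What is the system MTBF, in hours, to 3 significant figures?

Series of exponential components: λ_sys = Σ λ_i
λ_sys = 0.0000027 + 0.00000064 + 0.00021 + 0.000056 + 0.000084 = 3.5334e-04 /h
MTBF = 1 / λ_sys = 2830 h

2830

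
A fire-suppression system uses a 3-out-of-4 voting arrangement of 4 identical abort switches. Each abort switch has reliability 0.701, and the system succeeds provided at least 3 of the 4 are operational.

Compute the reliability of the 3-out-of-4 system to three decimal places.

R = Σ_{i=3}^{4} C(4,i) p^i (1−p)^{4−i} with p = 0.701
C(4,3)·0.701^3·0.299^1 = 0.41199
C(4,4)·0.701^4·0.299^0 = 0.24147
Sum = 0.653

0.653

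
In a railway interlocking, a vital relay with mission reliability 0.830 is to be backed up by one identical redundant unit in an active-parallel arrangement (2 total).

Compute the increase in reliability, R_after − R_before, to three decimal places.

R_before = 0.830
R_after = 1 − (1 − 0.830)^2 = 0.971
ΔR = 0.971 − 0.830 = 0.141

0.141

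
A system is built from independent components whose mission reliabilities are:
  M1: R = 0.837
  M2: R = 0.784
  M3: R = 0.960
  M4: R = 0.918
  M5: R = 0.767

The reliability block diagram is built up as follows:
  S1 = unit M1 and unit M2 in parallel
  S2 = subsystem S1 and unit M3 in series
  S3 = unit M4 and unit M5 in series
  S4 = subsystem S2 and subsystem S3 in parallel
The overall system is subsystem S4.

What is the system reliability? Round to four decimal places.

0.9782

Parallel (M1 and M2): 1 − (1 − 0.837000)(1 − 0.784000) = 0.964792
Series ([0.964792] and M3): 0.964792 × 0.960000 = 0.926200
Series (M4 and M5): 0.918000 × 0.767000 = 0.704106
Parallel ([0.926200] and [0.704106]): 1 − (1 − 0.926200)(1 − 0.704106) = 0.9782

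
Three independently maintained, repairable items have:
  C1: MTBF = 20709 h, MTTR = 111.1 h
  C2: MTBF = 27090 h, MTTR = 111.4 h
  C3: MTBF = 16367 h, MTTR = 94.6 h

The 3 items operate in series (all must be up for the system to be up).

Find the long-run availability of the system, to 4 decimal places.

A(C1) = MTBF/(MTBF+MTTR) = 20709/(20709+111.1) = 0.994664
A(C2) = MTBF/(MTBF+MTTR) = 27090/(27090+111.4) = 0.995905
A(C3) = MTBF/(MTBF+MTTR) = 16367/(16367+94.6) = 0.994253
Series availability: 0.994664 × 0.995905 × 0.994253 = 0.9849

0.9849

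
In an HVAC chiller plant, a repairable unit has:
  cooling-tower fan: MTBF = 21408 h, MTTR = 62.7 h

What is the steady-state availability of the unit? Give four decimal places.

0.9971

A(cooling-tower fan) = MTBF/(MTBF+MTTR) = 21408/(21408+62.7) = 0.9971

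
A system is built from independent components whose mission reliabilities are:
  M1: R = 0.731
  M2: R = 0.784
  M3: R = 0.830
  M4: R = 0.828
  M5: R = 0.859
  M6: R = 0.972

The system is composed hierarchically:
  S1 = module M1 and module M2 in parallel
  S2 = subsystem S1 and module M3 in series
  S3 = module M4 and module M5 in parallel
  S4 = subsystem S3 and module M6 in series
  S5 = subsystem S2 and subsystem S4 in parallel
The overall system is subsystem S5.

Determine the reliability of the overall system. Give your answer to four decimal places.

0.9887

Parallel (M1 and M2): 1 − (1 − 0.731000)(1 − 0.784000) = 0.941896
Series ([0.941896] and M3): 0.941896 × 0.830000 = 0.781774
Parallel (M4 and M5): 1 − (1 − 0.828000)(1 − 0.859000) = 0.975748
Series ([0.975748] and M6): 0.975748 × 0.972000 = 0.948427
Parallel ([0.781774] and [0.948427]): 1 − (1 − 0.781774)(1 − 0.948427) = 0.9887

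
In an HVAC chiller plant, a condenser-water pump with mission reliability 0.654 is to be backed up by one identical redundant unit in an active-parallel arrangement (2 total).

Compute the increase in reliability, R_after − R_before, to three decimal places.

0.226

R_before = 0.654
R_after = 1 − (1 − 0.654)^2 = 0.880
ΔR = 0.880 − 0.654 = 0.226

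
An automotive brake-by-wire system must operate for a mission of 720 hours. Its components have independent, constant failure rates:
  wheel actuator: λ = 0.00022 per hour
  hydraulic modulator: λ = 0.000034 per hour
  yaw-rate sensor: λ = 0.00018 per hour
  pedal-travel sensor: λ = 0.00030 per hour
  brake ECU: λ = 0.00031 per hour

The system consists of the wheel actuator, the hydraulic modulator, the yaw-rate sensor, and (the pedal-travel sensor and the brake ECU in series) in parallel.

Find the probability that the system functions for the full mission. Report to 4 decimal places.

0.9998

R(wheel actuator) = exp(−0.00022 × 720) = 0.853508
R(hydraulic modulator) = exp(−0.000034 × 720) = 0.975817
R(yaw-rate sensor) = exp(−0.00018 × 720) = 0.878447
R(pedal-travel sensor) = exp(−0.00030 × 720) = 0.805735
R(brake ECU) = exp(−0.00031 × 720) = 0.799955
Series (pedal-travel sensor and brake ECU): 0.805735 × 0.799955 = 0.644552
Parallel (wheel actuator, hydraulic modulator, yaw-rate sensor, and [0.644552]): 1 − (1 − 0.853508)(1 − 0.975817)(1 − 0.878447)(1 − 0.644552) = 0.9998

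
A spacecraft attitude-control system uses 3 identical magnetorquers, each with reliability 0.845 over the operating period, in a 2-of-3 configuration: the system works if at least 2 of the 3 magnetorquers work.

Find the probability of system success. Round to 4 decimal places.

0.9354

R = Σ_{i=2}^{3} C(3,i) p^i (1−p)^{3−i} with p = 0.845
C(3,2)·0.845^2·0.155^1 = 0.332022
C(3,3)·0.845^3·0.155^0 = 0.603351
Sum = 0.9354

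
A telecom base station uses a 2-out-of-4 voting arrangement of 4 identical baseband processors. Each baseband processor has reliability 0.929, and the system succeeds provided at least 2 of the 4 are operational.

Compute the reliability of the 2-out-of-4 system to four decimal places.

R = Σ_{i=2}^{4} C(4,i) p^i (1−p)^{4−i} with p = 0.929
C(4,2)·0.929^2·0.071^2 = 0.026104
C(4,3)·0.929^3·0.071^1 = 0.227701
C(4,4)·0.929^4·0.071^0 = 0.744840
Sum = 0.9986

0.9986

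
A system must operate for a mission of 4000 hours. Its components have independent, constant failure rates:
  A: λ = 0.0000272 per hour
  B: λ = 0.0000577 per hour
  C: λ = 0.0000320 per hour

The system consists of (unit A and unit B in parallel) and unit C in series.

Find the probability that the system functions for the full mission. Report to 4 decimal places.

0.8612

R(A) = exp(−0.0000272 × 4000) = 0.896910
R(B) = exp(−0.0000577 × 4000) = 0.793898
R(C) = exp(−0.0000320 × 4000) = 0.879853
Parallel (A and B): 1 − (1 − 0.896910)(1 − 0.793898) = 0.978753
Series ([0.978753] and C): 0.978753 × 0.879853 = 0.8612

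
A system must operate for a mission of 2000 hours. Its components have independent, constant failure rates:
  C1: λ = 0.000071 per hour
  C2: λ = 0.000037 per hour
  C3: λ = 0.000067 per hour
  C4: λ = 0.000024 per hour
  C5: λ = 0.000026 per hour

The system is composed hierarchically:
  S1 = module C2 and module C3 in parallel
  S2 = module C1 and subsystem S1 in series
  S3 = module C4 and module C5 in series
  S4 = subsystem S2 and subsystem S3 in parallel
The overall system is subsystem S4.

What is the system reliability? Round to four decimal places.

R(C1) = exp(−0.000071 × 2000) = 0.867621
R(C2) = exp(−0.000037 × 2000) = 0.928672
R(C3) = exp(−0.000067 × 2000) = 0.874590
R(C4) = exp(−0.000024 × 2000) = 0.953134
R(C5) = exp(−0.000026 × 2000) = 0.949329
Parallel (C2 and C3): 1 − (1 − 0.928672)(1 − 0.874590) = 0.991055
Series (C1 and [0.991055]): 0.867621 × 0.991055 = 0.859860
Series (C4 and C5): 0.953134 × 0.949329 = 0.904838
Parallel ([0.859860] and [0.904838]): 1 − (1 − 0.859860)(1 − 0.904838) = 0.9867

0.9867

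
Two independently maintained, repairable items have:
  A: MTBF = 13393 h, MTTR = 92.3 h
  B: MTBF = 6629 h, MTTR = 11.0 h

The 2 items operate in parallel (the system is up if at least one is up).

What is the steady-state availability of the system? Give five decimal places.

A(A) = MTBF/(MTBF+MTTR) = 13393/(13393+92.3) = 0.993156
A(B) = MTBF/(MTBF+MTTR) = 6629/(6629+11.0) = 0.998343
Parallel availability: 1 − (1 − 0.993156)(1 − 0.998343) = 0.99999

0.99999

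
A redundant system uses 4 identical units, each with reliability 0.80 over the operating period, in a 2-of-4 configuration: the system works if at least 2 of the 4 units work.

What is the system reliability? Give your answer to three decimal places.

R = Σ_{i=2}^{4} C(4,i) p^i (1−p)^{4−i} with p = 0.80
C(4,2)·0.80^2·0.20^2 = 0.15360
C(4,3)·0.80^3·0.20^1 = 0.40960
C(4,4)·0.80^4·0.20^0 = 0.40960
Sum = 0.973

0.973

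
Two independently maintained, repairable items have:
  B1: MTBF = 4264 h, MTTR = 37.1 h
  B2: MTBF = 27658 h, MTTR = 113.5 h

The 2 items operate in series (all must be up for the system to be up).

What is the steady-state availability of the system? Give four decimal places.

0.9873

A(B1) = MTBF/(MTBF+MTTR) = 4264/(4264+37.1) = 0.991374
A(B2) = MTBF/(MTBF+MTTR) = 27658/(27658+113.5) = 0.995913
Series availability: 0.991374 × 0.995913 = 0.9873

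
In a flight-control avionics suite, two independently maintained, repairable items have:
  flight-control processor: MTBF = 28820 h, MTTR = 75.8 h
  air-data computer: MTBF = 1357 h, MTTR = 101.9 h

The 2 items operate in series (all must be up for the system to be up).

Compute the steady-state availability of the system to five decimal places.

0.92771

A(flight-control processor) = MTBF/(MTBF+MTTR) = 28820/(28820+75.8) = 0.997377
A(air-data computer) = MTBF/(MTBF+MTTR) = 1357/(1357+101.9) = 0.930153
Series availability: 0.997377 × 0.930153 = 0.92771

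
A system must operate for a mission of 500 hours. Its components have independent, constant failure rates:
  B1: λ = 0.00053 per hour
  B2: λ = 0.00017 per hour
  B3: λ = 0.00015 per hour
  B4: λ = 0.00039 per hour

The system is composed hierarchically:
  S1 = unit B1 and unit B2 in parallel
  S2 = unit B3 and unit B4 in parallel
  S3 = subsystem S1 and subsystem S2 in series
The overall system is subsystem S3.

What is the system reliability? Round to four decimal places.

0.9685

R(B1) = exp(−0.00053 × 500) = 0.767206
R(B2) = exp(−0.00017 × 500) = 0.918512
R(B3) = exp(−0.00015 × 500) = 0.927743
R(B4) = exp(−0.00039 × 500) = 0.822835
Parallel (B1 and B2): 1 − (1 − 0.767206)(1 − 0.918512) = 0.981030
Parallel (B3 and B4): 1 − (1 − 0.927743)(1 − 0.822835) = 0.987199
Series ([0.981030] and [0.987199]): 0.981030 × 0.987199 = 0.9685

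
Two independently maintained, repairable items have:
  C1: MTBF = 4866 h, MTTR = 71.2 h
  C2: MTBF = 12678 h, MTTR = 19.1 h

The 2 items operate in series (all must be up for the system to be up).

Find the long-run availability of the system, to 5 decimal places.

0.98410

A(C1) = MTBF/(MTBF+MTTR) = 4866/(4866+71.2) = 0.985579
A(C2) = MTBF/(MTBF+MTTR) = 12678/(12678+19.1) = 0.998496
Series availability: 0.985579 × 0.998496 = 0.98410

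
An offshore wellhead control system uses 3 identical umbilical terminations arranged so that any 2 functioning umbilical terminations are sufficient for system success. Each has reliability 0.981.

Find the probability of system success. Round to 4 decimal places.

R = Σ_{i=2}^{3} C(3,i) p^i (1−p)^{3−i} with p = 0.981
C(3,2)·0.981^2·0.019^1 = 0.054855
C(3,3)·0.981^3·0.019^0 = 0.944076
Sum = 0.9989

0.9989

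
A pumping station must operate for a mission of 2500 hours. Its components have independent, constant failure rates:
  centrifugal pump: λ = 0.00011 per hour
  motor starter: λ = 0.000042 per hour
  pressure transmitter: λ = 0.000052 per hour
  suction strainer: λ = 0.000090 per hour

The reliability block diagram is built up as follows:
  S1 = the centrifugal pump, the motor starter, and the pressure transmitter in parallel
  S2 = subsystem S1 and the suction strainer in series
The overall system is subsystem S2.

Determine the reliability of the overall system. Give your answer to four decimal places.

R(centrifugal pump) = exp(−0.00011 × 2500) = 0.759572
R(motor starter) = exp(−0.000042 × 2500) = 0.900325
R(pressure transmitter) = exp(−0.000052 × 2500) = 0.878095
R(suction strainer) = exp(−0.000090 × 2500) = 0.798516
Parallel (centrifugal pump, motor starter, and pressure transmitter): 1 − (1 − 0.759572)(1 − 0.900325)(1 − 0.878095) = 0.997079
Series ([0.997079] and suction strainer): 0.997079 × 0.798516 = 0.7962

0.7962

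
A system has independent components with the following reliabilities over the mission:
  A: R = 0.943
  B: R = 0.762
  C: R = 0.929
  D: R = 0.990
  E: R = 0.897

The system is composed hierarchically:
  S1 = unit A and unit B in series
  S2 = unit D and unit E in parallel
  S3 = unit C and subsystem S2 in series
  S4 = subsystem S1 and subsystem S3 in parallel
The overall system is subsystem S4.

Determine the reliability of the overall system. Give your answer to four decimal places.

Series (A and B): 0.943000 × 0.762000 = 0.718566
Parallel (D and E): 1 − (1 − 0.990000)(1 − 0.897000) = 0.998970
Series (C and [0.998970]): 0.929000 × 0.998970 = 0.928043
Parallel ([0.718566] and [0.928043]): 1 − (1 − 0.718566)(1 − 0.928043) = 0.9797

0.9797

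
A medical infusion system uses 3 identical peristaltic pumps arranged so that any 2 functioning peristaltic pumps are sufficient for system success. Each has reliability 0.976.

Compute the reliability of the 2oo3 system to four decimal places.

0.9983

R = Σ_{i=2}^{3} C(3,i) p^i (1−p)^{3−i} with p = 0.976
C(3,2)·0.976^2·0.024^1 = 0.068585
C(3,3)·0.976^3·0.024^0 = 0.929714
Sum = 0.9983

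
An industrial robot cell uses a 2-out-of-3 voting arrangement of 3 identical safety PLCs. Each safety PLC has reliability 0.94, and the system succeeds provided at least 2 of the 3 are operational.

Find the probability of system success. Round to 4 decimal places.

0.9896

R = Σ_{i=2}^{3} C(3,i) p^i (1−p)^{3−i} with p = 0.94
C(3,2)·0.94^2·0.06^1 = 0.159048
C(3,3)·0.94^3·0.06^0 = 0.830584
Sum = 0.9896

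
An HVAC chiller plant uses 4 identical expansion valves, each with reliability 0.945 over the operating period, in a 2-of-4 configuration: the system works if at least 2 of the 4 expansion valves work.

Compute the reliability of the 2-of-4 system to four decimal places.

0.9994

R = Σ_{i=2}^{4} C(4,i) p^i (1−p)^{4−i} with p = 0.945
C(4,2)·0.945^2·0.055^2 = 0.016208
C(4,3)·0.945^3·0.055^1 = 0.185660
C(4,4)·0.945^4·0.055^0 = 0.797494
Sum = 0.9994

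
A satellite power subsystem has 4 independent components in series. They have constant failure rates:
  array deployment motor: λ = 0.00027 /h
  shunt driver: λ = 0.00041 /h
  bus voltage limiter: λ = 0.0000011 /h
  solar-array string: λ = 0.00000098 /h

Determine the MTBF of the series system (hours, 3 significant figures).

1470

Series of exponential components: λ_sys = Σ λ_i
λ_sys = 0.00027 + 0.00041 + 0.0000011 + 0.00000098 = 6.8208e-04 /h
MTBF = 1 / λ_sys = 1470 h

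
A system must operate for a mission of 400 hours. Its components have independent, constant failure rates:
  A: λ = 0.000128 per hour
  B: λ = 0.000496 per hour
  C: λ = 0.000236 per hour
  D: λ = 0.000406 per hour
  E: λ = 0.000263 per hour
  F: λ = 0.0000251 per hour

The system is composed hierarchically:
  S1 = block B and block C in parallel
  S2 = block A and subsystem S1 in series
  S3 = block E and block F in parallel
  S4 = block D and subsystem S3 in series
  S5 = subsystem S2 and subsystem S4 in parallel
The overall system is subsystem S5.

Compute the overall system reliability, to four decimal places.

R(A) = exp(−0.000128 × 400) = 0.950089
R(B) = exp(−0.000496 × 400) = 0.820042
R(C) = exp(−0.000236 × 400) = 0.909919
R(D) = exp(−0.000406 × 400) = 0.850101
R(E) = exp(−0.000263 × 400) = 0.900144
R(F) = exp(−0.0000251 × 400) = 0.990010
Parallel (B and C): 1 − (1 − 0.820042)(1 − 0.909919) = 0.983789
Series (A and [0.983789]): 0.950089 × 0.983789 = 0.934687
Parallel (E and F): 1 − (1 − 0.900144)(1 − 0.990010) = 0.999002
Series (D and [0.999002]): 0.850101 × 0.999002 = 0.849253
Parallel ([0.934687] and [0.849253]): 1 − (1 − 0.934687)(1 − 0.849253) = 0.9902

0.9902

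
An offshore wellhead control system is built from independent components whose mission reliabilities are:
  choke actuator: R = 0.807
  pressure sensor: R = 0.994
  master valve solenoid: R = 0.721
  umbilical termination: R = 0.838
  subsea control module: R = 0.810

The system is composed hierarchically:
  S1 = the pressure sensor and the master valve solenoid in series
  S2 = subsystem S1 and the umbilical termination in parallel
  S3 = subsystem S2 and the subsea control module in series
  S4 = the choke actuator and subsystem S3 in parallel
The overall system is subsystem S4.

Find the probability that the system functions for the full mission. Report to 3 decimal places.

Series (pressure sensor and master valve solenoid): 0.99400 × 0.72100 = 0.71667
Parallel ([0.71667] and umbilical termination): 1 − (1 − 0.71667)(1 − 0.83800) = 0.95410
Series ([0.95410] and subsea control module): 0.95410 × 0.81000 = 0.77282
Parallel (choke actuator and [0.77282]): 1 − (1 − 0.80700)(1 − 0.77282) = 0.956

0.956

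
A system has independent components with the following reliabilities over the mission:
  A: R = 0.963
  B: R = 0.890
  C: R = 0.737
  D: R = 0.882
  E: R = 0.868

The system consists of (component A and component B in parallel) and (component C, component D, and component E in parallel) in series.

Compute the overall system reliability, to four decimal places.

0.9919

Parallel (A and B): 1 − (1 − 0.963000)(1 − 0.890000) = 0.995930
Parallel (C, D, and E): 1 − (1 − 0.737000)(1 − 0.882000)(1 − 0.868000) = 0.995904
Series ([0.995930] and [0.995904]): 0.995930 × 0.995904 = 0.9919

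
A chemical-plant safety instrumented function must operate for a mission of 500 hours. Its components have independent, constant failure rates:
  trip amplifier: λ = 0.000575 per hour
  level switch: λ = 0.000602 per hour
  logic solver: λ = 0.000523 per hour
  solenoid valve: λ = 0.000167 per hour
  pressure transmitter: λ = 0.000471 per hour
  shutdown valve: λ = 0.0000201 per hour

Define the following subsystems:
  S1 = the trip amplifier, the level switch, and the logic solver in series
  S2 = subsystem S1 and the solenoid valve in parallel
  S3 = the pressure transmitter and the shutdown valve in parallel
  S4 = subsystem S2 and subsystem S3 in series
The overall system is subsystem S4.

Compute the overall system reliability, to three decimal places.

R(trip amplifier) = exp(−0.000575 × 500) = 0.75014
R(level switch) = exp(−0.000602 × 500) = 0.74008
R(logic solver) = exp(−0.000523 × 500) = 0.76990
R(solenoid valve) = exp(−0.000167 × 500) = 0.91989
R(pressure transmitter) = exp(−0.000471 × 500) = 0.79018
R(shutdown valve) = exp(−0.0000201 × 500) = 0.99000
Series (trip amplifier, level switch, and logic solver): 0.75014 × 0.74008 × 0.76990 = 0.42742
Parallel ([0.42742] and solenoid valve): 1 − (1 − 0.42742)(1 − 0.91989) = 0.95413
Parallel (pressure transmitter and shutdown valve): 1 − (1 − 0.79018)(1 − 0.99000) = 0.99790
Series ([0.95413] and [0.99790]): 0.95413 × 0.99790 = 0.952

0.952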